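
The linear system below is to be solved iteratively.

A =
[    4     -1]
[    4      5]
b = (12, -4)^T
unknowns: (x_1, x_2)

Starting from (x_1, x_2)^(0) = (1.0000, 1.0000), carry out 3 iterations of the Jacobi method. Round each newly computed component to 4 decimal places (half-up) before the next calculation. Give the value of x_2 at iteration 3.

Iteration 1:
  x_1 = (12 - (-1)·1.0000) / (4) = 3.2500
  x_2 = (-4 - (4)·1.0000) / (5) = -1.6000
Iteration 2:
  x_1 = (12 - (-1)·-1.6000) / (4) = 2.6000
  x_2 = (-4 - (4)·3.2500) / (5) = -3.4000
Iteration 3:
  x_1 = (12 - (-1)·-3.4000) / (4) = 2.1500
  x_2 = (-4 - (4)·2.6000) / (5) = -2.8800

-2.8800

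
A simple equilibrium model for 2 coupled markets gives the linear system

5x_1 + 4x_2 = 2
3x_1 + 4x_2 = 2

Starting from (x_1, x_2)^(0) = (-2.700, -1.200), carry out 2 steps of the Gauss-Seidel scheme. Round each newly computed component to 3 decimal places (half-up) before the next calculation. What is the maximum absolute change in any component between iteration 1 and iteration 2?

0.544

Iteration 1:
  x_1 = (2 - (4)·-1.200) / (5) = 1.360
  x_2 = (2 - (3)·1.360) / (4) = -0.520
Iteration 2:
  x_1 = (2 - (4)·-0.520) / (5) = 0.816
  x_2 = (2 - (3)·0.816) / (4) = -0.112
Change: (-0.544, 0.408) → max |·| = 0.544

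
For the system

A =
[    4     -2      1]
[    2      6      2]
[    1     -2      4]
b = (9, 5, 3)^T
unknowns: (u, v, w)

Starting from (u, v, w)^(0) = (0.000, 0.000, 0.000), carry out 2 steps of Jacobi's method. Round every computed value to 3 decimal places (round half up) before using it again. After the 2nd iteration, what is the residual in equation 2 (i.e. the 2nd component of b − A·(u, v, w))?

Iteration 1:
  u = (9 - (-2)·0.000 - (1)·0.000) / (4) = 2.250
  v = (5 - (2)·0.000 - (2)·0.000) / (6) = 0.833
  w = (3 - (1)·0.000 - (-2)·0.000) / (4) = 0.750
Iteration 2:
  u = (9 - (-2)·0.833 - (1)·0.750) / (4) = 2.479
  v = (5 - (2)·2.250 - (2)·0.750) / (6) = -0.167
  w = (3 - (1)·2.250 - (-2)·0.833) / (4) = 0.604
Residual b − A·x = (-1.854, -0.164, -2.229)

-0.164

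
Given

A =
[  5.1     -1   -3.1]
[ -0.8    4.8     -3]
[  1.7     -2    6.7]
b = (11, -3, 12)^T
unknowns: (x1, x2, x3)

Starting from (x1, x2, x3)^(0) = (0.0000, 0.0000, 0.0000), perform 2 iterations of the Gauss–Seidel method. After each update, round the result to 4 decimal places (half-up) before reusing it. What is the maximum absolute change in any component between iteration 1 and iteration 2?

0.8371

Iteration 1:
  x1 = (11 - (-1)·0.0000 - (-3.1)·0.0000) / (5.1) = 2.1569
  x2 = (-3 - (-0.8)·2.1569 - (-3)·0.0000) / (4.8) = -0.2655
  x3 = (12 - (1.7)·2.1569 - (-2)·-0.2655) / (6.7) = 1.1645
Iteration 2:
  x1 = (11 - (-1)·-0.2655 - (-3.1)·1.1645) / (5.1) = 2.8126
  x2 = (-3 - (-0.8)·2.8126 - (-3)·1.1645) / (4.8) = 0.5716
  x3 = (12 - (1.7)·2.8126 - (-2)·0.5716) / (6.7) = 1.2480
Change: (0.6557, 0.8371, 0.0835) → max |·| = 0.8371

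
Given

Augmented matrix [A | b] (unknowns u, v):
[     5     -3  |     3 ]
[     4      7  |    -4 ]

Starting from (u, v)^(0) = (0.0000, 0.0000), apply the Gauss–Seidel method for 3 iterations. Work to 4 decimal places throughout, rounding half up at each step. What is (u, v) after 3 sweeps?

(0.2395, -0.7083)

Iteration 1:
  u = (3 - (-3)·0.0000) / (5) = 0.6000
  v = (-4 - (4)·0.6000) / (7) = -0.9143
Iteration 2:
  u = (3 - (-3)·-0.9143) / (5) = 0.0514
  v = (-4 - (4)·0.0514) / (7) = -0.6008
Iteration 3:
  u = (3 - (-3)·-0.6008) / (5) = 0.2395
  v = (-4 - (4)·0.2395) / (7) = -0.7083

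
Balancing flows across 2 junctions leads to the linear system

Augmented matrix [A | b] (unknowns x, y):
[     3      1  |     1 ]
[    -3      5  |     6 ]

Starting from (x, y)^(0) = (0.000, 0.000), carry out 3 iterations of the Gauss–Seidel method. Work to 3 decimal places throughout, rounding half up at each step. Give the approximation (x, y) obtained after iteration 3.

Iteration 1:
  x = (1 - (1)·0.000) / (3) = 0.333
  y = (6 - (-3)·0.333) / (5) = 1.400
Iteration 2:
  x = (1 - (1)·1.400) / (3) = -0.133
  y = (6 - (-3)·-0.133) / (5) = 1.120
Iteration 3:
  x = (1 - (1)·1.120) / (3) = -0.040
  y = (6 - (-3)·-0.040) / (5) = 1.176

(-0.040, 1.176)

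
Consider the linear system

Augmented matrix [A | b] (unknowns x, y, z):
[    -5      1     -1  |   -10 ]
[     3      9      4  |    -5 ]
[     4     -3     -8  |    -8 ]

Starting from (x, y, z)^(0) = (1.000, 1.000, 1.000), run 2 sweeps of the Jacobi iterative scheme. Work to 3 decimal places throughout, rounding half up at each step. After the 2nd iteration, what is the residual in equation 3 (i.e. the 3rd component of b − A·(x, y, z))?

Iteration 1:
  x = (-10 - (1)·1.000 - (-1)·1.000) / (-5) = 2.000
  y = (-5 - (3)·1.000 - (4)·1.000) / (9) = -1.333
  z = (-8 - (4)·1.000 - (-3)·1.000) / (-8) = 1.125
Iteration 2:
  x = (-10 - (1)·-1.333 - (-1)·1.125) / (-5) = 1.508
  y = (-5 - (3)·2.000 - (4)·1.125) / (9) = -1.722
  z = (-8 - (4)·2.000 - (-3)·-1.333) / (-8) = 2.500
Residual b − A·x = (1.762, -4.026, 0.802)

0.802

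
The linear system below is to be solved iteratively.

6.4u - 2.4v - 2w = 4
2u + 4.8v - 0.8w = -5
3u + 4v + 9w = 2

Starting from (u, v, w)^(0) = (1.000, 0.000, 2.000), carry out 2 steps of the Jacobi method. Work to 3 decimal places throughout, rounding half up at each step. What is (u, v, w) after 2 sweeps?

Iteration 1:
  u = (4 - (-2.4)·0.000 - (-2)·2.000) / (6.4) = 1.250
  v = (-5 - (2)·1.000 - (-0.8)·2.000) / (4.8) = -1.125
  w = (2 - (3)·1.000 - (4)·0.000) / (9) = -0.111
Iteration 2:
  u = (4 - (-2.4)·-1.125 - (-2)·-0.111) / (6.4) = 0.168
  v = (-5 - (2)·1.250 - (-0.8)·-0.111) / (4.8) = -1.581
  w = (2 - (3)·1.250 - (4)·-1.125) / (9) = 0.306

(0.168, -1.581, 0.306)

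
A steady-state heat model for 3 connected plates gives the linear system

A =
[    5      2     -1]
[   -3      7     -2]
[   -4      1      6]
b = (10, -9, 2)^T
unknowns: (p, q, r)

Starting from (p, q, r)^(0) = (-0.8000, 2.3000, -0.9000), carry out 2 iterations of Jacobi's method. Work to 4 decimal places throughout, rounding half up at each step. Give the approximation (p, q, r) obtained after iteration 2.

(2.6376, -1.0667, 1.2476)

Iteration 1:
  p = (10 - (2)·2.3000 - (-1)·-0.9000) / (5) = 0.9000
  q = (-9 - (-3)·-0.8000 - (-2)·-0.9000) / (7) = -1.8857
  r = (2 - (-4)·-0.8000 - (1)·2.3000) / (6) = -0.5833
Iteration 2:
  p = (10 - (2)·-1.8857 - (-1)·-0.5833) / (5) = 2.6376
  q = (-9 - (-3)·0.9000 - (-2)·-0.5833) / (7) = -1.0667
  r = (2 - (-4)·0.9000 - (1)·-1.8857) / (6) = 1.2476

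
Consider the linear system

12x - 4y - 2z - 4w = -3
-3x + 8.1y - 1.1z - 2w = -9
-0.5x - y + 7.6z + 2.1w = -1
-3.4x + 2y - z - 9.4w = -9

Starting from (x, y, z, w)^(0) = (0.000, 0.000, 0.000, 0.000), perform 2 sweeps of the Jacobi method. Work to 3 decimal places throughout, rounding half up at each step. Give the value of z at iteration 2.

-0.559

Iteration 1:
  x = (-3 - (-4)·0.000 - (-2)·0.000 - (-4)·0.000) / (12) = -0.250
  y = (-9 - (-3)·0.000 - (-1.1)·0.000 - (-2)·0.000) / (8.1) = -1.111
  z = (-1 - (-0.5)·0.000 - (-1)·0.000 - (2.1)·0.000) / (7.6) = -0.132
  w = (-9 - (-3.4)·0.000 - (2)·0.000 - (-1)·0.000) / (-9.4) = 0.957
Iteration 2:
  x = (-3 - (-4)·-1.111 - (-2)·-0.132 - (-4)·0.957) / (12) = -0.323
  y = (-9 - (-3)·-0.250 - (-1.1)·-0.132 - (-2)·0.957) / (8.1) = -0.985
  z = (-1 - (-0.5)·-0.250 - (-1)·-1.111 - (2.1)·0.957) / (7.6) = -0.559
  w = (-9 - (-3.4)·-0.250 - (2)·-1.111 - (-1)·-0.132) / (-9.4) = 0.826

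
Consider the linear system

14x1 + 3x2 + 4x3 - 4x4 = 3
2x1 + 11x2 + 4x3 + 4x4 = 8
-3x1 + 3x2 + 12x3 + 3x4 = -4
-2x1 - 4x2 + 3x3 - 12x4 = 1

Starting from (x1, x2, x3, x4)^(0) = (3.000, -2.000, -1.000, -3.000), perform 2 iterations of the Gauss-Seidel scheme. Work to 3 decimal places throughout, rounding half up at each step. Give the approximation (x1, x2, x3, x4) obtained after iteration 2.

Iteration 1:
  x1 = (3 - (3)·-2.000 - (4)·-1.000 - (-4)·-3.000) / (14) = 0.071
  x2 = (8 - (2)·0.071 - (4)·-1.000 - (4)·-3.000) / (11) = 2.169
  x3 = (-4 - (-3)·0.071 - (3)·2.169 - (3)·-3.000) / (12) = -0.108
  x4 = (1 - (-2)·0.071 - (-4)·2.169 - (3)·-0.108) / (-12) = -0.845
Iteration 2:
  x1 = (3 - (3)·2.169 - (4)·-0.108 - (-4)·-0.845) / (14) = -0.461
  x2 = (8 - (2)·-0.461 - (4)·-0.108 - (4)·-0.845) / (11) = 1.158
  x3 = (-4 - (-3)·-0.461 - (3)·1.158 - (3)·-0.845) / (12) = -0.527
  x4 = (1 - (-2)·-0.461 - (-4)·1.158 - (3)·-0.527) / (-12) = -0.524

(-0.461, 1.158, -0.527, -0.524)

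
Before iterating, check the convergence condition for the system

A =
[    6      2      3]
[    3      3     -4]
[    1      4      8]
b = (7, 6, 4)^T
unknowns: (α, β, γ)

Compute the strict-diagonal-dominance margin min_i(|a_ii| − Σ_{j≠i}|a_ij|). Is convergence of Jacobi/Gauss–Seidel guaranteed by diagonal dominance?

-4

row 1: |6| − (2+3) = 1
row 2: |3| − (3+4) = -4
row 3: |8| − (1+4) = 3
minimum over rows = -4 → not strictly diagonally dominant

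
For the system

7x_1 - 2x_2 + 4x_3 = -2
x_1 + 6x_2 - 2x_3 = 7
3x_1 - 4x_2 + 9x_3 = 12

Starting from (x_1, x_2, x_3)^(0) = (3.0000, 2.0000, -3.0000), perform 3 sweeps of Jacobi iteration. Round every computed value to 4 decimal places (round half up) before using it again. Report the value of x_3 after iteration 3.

2.2445

Iteration 1:
  x_1 = (-2 - (-2)·2.0000 - (4)·-3.0000) / (7) = 2.0000
  x_2 = (7 - (1)·3.0000 - (-2)·-3.0000) / (6) = -0.3333
  x_3 = (12 - (3)·3.0000 - (-4)·2.0000) / (9) = 1.2222
Iteration 2:
  x_1 = (-2 - (-2)·-0.3333 - (4)·1.2222) / (7) = -1.0793
  x_2 = (7 - (1)·2.0000 - (-2)·1.2222) / (6) = 1.2407
  x_3 = (12 - (3)·2.0000 - (-4)·-0.3333) / (9) = 0.5185
Iteration 3:
  x_1 = (-2 - (-2)·1.2407 - (4)·0.5185) / (7) = -0.2275
  x_2 = (7 - (1)·-1.0793 - (-2)·0.5185) / (6) = 1.5194
  x_3 = (12 - (3)·-1.0793 - (-4)·1.2407) / (9) = 2.2445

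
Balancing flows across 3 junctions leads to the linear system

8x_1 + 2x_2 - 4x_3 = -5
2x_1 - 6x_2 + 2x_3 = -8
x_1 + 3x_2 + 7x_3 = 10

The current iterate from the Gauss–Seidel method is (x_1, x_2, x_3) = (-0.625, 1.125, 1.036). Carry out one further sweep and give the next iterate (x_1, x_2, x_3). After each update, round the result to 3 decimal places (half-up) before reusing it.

(-0.388, 1.549, 0.820)

One sweep:
  x_1 = (-5 - (2)·1.125 - (-4)·1.036) / (8) = -0.388
  x_2 = (-8 - (2)·-0.388 - (2)·1.036) / (-6) = 1.549
  x_3 = (10 - (1)·-0.388 - (3)·1.549) / (7) = 0.820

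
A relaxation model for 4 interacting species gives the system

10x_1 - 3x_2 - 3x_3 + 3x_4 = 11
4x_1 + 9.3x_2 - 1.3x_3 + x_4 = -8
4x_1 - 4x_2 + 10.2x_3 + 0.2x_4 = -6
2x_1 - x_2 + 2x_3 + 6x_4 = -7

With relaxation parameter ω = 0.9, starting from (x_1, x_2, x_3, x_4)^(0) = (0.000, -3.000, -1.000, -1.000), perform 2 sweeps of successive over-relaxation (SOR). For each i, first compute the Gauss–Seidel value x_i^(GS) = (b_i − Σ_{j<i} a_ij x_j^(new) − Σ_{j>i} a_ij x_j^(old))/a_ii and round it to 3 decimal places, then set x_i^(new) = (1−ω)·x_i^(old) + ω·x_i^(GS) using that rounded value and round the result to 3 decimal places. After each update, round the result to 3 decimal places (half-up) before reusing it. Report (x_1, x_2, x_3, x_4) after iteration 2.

(0.681, -1.190, -1.280, -1.154)

Iteration 1:
  x_1: GS value = (11 - (-3)·-3.000 - (-3)·-1.000 - (3)·-1.000) / (10) = 0.200;  x_1 ← (1−ω)·0.000 + ω·0.200 = 0.180
  x_2: GS value = (-8 - (4)·0.180 - (-1.3)·-1.000 - (1)·-1.000) / (9.3) = -0.970;  x_2 ← (1−ω)·-3.000 + ω·-0.970 = -1.173
  x_3: GS value = (-6 - (4)·0.180 - (-4)·-1.173 - (0.2)·-1.000) / (10.2) = -1.099;  x_3 ← (1−ω)·-1.000 + ω·-1.099 = -1.089
  x_4: GS value = (-7 - (2)·0.180 - (-1)·-1.173 - (2)·-1.089) / (6) = -1.059;  x_4 ← (1−ω)·-1.000 + ω·-1.059 = -1.053
Iteration 2:
  x_1: GS value = (11 - (-3)·-1.173 - (-3)·-1.089 - (3)·-1.053) / (10) = 0.737;  x_1 ← (1−ω)·0.180 + ω·0.737 = 0.681
  x_2: GS value = (-8 - (4)·0.681 - (-1.3)·-1.089 - (1)·-1.053) / (9.3) = -1.192;  x_2 ← (1−ω)·-1.173 + ω·-1.192 = -1.190
  x_3: GS value = (-6 - (4)·0.681 - (-4)·-1.190 - (0.2)·-1.053) / (10.2) = -1.301;  x_3 ← (1−ω)·-1.089 + ω·-1.301 = -1.280
  x_4: GS value = (-7 - (2)·0.681 - (-1)·-1.190 - (2)·-1.280) / (6) = -1.165;  x_4 ← (1−ω)·-1.053 + ω·-1.165 = -1.154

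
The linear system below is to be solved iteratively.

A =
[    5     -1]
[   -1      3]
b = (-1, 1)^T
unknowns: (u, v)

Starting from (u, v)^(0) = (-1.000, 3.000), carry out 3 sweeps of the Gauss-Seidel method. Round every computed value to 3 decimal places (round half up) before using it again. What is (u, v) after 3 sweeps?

Iteration 1:
  u = (-1 - (-1)·3.000) / (5) = 0.400
  v = (1 - (-1)·0.400) / (3) = 0.467
Iteration 2:
  u = (-1 - (-1)·0.467) / (5) = -0.107
  v = (1 - (-1)·-0.107) / (3) = 0.298
Iteration 3:
  u = (-1 - (-1)·0.298) / (5) = -0.140
  v = (1 - (-1)·-0.140) / (3) = 0.287

(-0.140, 0.287)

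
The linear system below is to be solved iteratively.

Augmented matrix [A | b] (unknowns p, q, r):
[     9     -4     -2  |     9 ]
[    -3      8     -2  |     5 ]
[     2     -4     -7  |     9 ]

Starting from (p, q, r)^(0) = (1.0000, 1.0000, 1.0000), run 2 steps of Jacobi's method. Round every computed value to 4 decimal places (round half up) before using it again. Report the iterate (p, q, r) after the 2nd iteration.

Iteration 1:
  p = (9 - (-4)·1.0000 - (-2)·1.0000) / (9) = 1.6667
  q = (5 - (-3)·1.0000 - (-2)·1.0000) / (8) = 1.2500
  r = (9 - (2)·1.0000 - (-4)·1.0000) / (-7) = -1.5714
Iteration 2:
  p = (9 - (-4)·1.2500 - (-2)·-1.5714) / (9) = 1.2064
  q = (5 - (-3)·1.6667 - (-2)·-1.5714) / (8) = 0.8572
  r = (9 - (2)·1.6667 - (-4)·1.2500) / (-7) = -1.5238

(1.2064, 0.8572, -1.5238)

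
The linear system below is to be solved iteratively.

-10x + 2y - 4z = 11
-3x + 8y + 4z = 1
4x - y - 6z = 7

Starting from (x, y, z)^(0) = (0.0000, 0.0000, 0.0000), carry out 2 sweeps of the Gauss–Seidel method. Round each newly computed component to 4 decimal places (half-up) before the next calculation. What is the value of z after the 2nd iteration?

Iteration 1:
  x = (11 - (2)·0.0000 - (-4)·0.0000) / (-10) = -1.1000
  y = (1 - (-3)·-1.1000 - (4)·0.0000) / (8) = -0.2875
  z = (7 - (4)·-1.1000 - (-1)·-0.2875) / (-6) = -1.8521
Iteration 2:
  x = (11 - (2)·-0.2875 - (-4)·-1.8521) / (-10) = -0.4167
  y = (1 - (-3)·-0.4167 - (4)·-1.8521) / (8) = 0.8948
  z = (7 - (4)·-0.4167 - (-1)·0.8948) / (-6) = -1.5936

-1.5936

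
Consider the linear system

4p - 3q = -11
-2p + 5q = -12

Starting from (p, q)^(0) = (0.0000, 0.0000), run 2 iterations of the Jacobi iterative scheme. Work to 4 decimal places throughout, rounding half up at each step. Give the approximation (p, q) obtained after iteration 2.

(-4.5500, -3.5000)

Iteration 1:
  p = (-11 - (-3)·0.0000) / (4) = -2.7500
  q = (-12 - (-2)·0.0000) / (5) = -2.4000
Iteration 2:
  p = (-11 - (-3)·-2.4000) / (4) = -4.5500
  q = (-12 - (-2)·-2.7500) / (5) = -3.5000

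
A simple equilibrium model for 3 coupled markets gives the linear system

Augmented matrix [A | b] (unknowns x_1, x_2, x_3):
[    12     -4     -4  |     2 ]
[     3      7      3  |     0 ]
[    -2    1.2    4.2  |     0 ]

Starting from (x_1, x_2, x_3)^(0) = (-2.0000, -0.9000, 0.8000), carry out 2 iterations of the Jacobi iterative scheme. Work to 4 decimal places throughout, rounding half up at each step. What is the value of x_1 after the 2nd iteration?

Iteration 1:
  x_1 = (2 - (-4)·-0.9000 - (-4)·0.8000) / (12) = 0.1333
  x_2 = (0 - (3)·-2.0000 - (3)·0.8000) / (7) = 0.5143
  x_3 = (0 - (-2)·-2.0000 - (1.2)·-0.9000) / (4.2) = -0.6952
Iteration 2:
  x_1 = (2 - (-4)·0.5143 - (-4)·-0.6952) / (12) = 0.1064
  x_2 = (0 - (3)·0.1333 - (3)·-0.6952) / (7) = 0.2408
  x_3 = (0 - (-2)·0.1333 - (1.2)·0.5143) / (4.2) = -0.0835

0.1064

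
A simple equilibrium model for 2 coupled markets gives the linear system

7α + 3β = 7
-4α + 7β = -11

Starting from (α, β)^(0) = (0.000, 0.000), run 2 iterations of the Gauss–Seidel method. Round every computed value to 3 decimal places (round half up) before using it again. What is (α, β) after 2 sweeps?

Iteration 1:
  α = (7 - (3)·0.000) / (7) = 1.000
  β = (-11 - (-4)·1.000) / (7) = -1.000
Iteration 2:
  α = (7 - (3)·-1.000) / (7) = 1.429
  β = (-11 - (-4)·1.429) / (7) = -0.755

(1.429, -0.755)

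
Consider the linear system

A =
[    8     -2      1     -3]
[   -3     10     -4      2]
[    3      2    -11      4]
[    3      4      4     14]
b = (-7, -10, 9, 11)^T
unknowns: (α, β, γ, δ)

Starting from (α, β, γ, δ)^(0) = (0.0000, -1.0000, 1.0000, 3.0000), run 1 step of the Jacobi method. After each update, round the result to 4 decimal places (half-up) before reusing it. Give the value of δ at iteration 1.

Iteration 1:
  α = (-7 - (-2)·-1.0000 - (1)·1.0000 - (-3)·3.0000) / (8) = -0.1250
  β = (-10 - (-3)·0.0000 - (-4)·1.0000 - (2)·3.0000) / (10) = -1.2000
  γ = (9 - (3)·0.0000 - (2)·-1.0000 - (4)·3.0000) / (-11) = 0.0909
  δ = (11 - (3)·0.0000 - (4)·-1.0000 - (4)·1.0000) / (14) = 0.7857

0.7857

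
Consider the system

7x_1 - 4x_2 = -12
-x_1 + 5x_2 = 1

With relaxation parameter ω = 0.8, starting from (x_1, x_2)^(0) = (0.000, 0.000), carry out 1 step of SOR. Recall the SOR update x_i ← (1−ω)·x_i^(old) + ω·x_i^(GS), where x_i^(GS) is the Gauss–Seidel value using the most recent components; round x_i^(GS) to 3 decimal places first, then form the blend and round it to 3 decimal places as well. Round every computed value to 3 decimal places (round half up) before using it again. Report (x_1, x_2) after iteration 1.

(-1.371, -0.059)

Iteration 1:
  x_1: GS value = (-12 - (-4)·0.000) / (7) = -1.714;  x_1 ← (1−ω)·0.000 + ω·-1.714 = -1.371
  x_2: GS value = (1 - (-1)·-1.371) / (5) = -0.074;  x_2 ← (1−ω)·0.000 + ω·-0.074 = -0.059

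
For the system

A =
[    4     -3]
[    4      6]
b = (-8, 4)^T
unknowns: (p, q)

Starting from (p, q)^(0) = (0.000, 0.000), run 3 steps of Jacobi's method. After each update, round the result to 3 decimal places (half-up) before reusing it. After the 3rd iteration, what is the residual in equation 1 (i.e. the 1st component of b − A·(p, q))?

Iteration 1:
  p = (-8 - (-3)·0.000) / (4) = -2.000
  q = (4 - (4)·0.000) / (6) = 0.667
Iteration 2:
  p = (-8 - (-3)·0.667) / (4) = -1.500
  q = (4 - (4)·-2.000) / (6) = 2.000
Iteration 3:
  p = (-8 - (-3)·2.000) / (4) = -0.500
  q = (4 - (4)·-1.500) / (6) = 1.667
Residual b − A·x = (-0.999, -4.002)

-0.999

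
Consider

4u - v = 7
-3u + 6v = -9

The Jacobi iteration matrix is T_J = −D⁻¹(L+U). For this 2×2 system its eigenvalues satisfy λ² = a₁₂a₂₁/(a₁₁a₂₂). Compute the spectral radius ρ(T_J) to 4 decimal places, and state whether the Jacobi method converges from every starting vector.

a₁₂a₂₁/(a₁₁a₂₂) = (-1)·(-3) / ((4)·(6)) = 0.125000
ρ = √|0.125000| = √0.125000 = 0.3536
ρ < 1, so Jacobi converges

0.3536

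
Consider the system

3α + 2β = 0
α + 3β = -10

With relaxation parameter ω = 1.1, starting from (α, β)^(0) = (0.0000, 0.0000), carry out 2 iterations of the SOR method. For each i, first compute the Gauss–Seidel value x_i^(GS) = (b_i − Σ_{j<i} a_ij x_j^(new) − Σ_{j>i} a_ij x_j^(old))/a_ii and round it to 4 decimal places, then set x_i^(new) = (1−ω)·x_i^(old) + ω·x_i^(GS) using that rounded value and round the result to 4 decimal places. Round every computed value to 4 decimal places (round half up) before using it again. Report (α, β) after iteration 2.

(2.6888, -4.2859)

Iteration 1:
  α: GS value = (0 - (2)·0.0000) / (3) = 0.0000;  α ← (1−ω)·0.0000 + ω·0.0000 = 0.0000
  β: GS value = (-10 - (1)·0.0000) / (3) = -3.3333;  β ← (1−ω)·0.0000 + ω·-3.3333 = -3.6666
Iteration 2:
  α: GS value = (0 - (2)·-3.6666) / (3) = 2.4444;  α ← (1−ω)·0.0000 + ω·2.4444 = 2.6888
  β: GS value = (-10 - (1)·2.6888) / (3) = -4.2296;  β ← (1−ω)·-3.6666 + ω·-4.2296 = -4.2859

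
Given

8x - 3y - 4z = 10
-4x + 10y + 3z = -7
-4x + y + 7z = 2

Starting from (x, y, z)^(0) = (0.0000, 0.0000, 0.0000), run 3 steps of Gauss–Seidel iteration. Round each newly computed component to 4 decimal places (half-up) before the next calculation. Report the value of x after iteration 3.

1.7745

Iteration 1:
  x = (10 - (-3)·0.0000 - (-4)·0.0000) / (8) = 1.2500
  y = (-7 - (-4)·1.2500 - (3)·0.0000) / (10) = -0.2000
  z = (2 - (-4)·1.2500 - (1)·-0.2000) / (7) = 1.0286
Iteration 2:
  x = (10 - (-3)·-0.2000 - (-4)·1.0286) / (8) = 1.6893
  y = (-7 - (-4)·1.6893 - (3)·1.0286) / (10) = -0.3329
  z = (2 - (-4)·1.6893 - (1)·-0.3329) / (7) = 1.2986
Iteration 3:
  x = (10 - (-3)·-0.3329 - (-4)·1.2986) / (8) = 1.7745
  y = (-7 - (-4)·1.7745 - (3)·1.2986) / (10) = -0.3798
  z = (2 - (-4)·1.7745 - (1)·-0.3798) / (7) = 1.3540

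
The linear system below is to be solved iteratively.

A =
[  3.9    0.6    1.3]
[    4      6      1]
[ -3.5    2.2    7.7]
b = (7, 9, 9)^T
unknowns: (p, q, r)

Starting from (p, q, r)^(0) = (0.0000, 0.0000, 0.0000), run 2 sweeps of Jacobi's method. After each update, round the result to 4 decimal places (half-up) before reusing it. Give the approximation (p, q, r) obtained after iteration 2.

(1.1745, 0.1086, 1.5561)

Iteration 1:
  p = (7 - (0.6)·0.0000 - (1.3)·0.0000) / (3.9) = 1.7949
  q = (9 - (4)·0.0000 - (1)·0.0000) / (6) = 1.5000
  r = (9 - (-3.5)·0.0000 - (2.2)·0.0000) / (7.7) = 1.1688
Iteration 2:
  p = (7 - (0.6)·1.5000 - (1.3)·1.1688) / (3.9) = 1.1745
  q = (9 - (4)·1.7949 - (1)·1.1688) / (6) = 0.1086
  r = (9 - (-3.5)·1.7949 - (2.2)·1.5000) / (7.7) = 1.5561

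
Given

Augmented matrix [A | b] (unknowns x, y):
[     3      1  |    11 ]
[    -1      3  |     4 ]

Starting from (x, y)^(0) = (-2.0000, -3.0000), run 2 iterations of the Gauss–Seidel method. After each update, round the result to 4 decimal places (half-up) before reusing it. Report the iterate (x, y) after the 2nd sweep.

Iteration 1:
  x = (11 - (1)·-3.0000) / (3) = 4.6667
  y = (4 - (-1)·4.6667) / (3) = 2.8889
Iteration 2:
  x = (11 - (1)·2.8889) / (3) = 2.7037
  y = (4 - (-1)·2.7037) / (3) = 2.2346

(2.7037, 2.2346)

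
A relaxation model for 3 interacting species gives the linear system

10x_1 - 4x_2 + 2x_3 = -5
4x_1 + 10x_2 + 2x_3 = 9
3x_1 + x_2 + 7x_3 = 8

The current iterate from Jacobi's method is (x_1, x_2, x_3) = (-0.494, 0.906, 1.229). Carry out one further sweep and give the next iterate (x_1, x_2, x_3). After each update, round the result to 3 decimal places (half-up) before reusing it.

(-0.383, 0.852, 1.225)

One sweep:
  x_1 = (-5 - (-4)·0.906 - (2)·1.229) / (10) = -0.383
  x_2 = (9 - (4)·-0.494 - (2)·1.229) / (10) = 0.852
  x_3 = (8 - (3)·-0.494 - (1)·0.906) / (7) = 1.225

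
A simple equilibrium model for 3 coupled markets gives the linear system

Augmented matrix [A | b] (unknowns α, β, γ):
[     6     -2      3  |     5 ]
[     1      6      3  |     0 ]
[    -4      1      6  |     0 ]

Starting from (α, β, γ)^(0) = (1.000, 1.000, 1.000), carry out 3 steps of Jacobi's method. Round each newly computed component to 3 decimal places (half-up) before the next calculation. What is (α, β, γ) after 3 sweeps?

Iteration 1:
  α = (5 - (-2)·1.000 - (3)·1.000) / (6) = 0.667
  β = (0 - (1)·1.000 - (3)·1.000) / (6) = -0.667
  γ = (0 - (-4)·1.000 - (1)·1.000) / (6) = 0.500
Iteration 2:
  α = (5 - (-2)·-0.667 - (3)·0.500) / (6) = 0.361
  β = (0 - (1)·0.667 - (3)·0.500) / (6) = -0.361
  γ = (0 - (-4)·0.667 - (1)·-0.667) / (6) = 0.556
Iteration 3:
  α = (5 - (-2)·-0.361 - (3)·0.556) / (6) = 0.435
  β = (0 - (1)·0.361 - (3)·0.556) / (6) = -0.338
  γ = (0 - (-4)·0.361 - (1)·-0.361) / (6) = 0.301

(0.435, -0.338, 0.301)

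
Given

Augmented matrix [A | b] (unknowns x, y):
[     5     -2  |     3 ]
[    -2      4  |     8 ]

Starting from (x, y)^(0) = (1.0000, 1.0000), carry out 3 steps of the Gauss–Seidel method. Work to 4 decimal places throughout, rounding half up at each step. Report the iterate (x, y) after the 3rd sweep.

Iteration 1:
  x = (3 - (-2)·1.0000) / (5) = 1.0000
  y = (8 - (-2)·1.0000) / (4) = 2.5000
Iteration 2:
  x = (3 - (-2)·2.5000) / (5) = 1.6000
  y = (8 - (-2)·1.6000) / (4) = 2.8000
Iteration 3:
  x = (3 - (-2)·2.8000) / (5) = 1.7200
  y = (8 - (-2)·1.7200) / (4) = 2.8600

(1.7200, 2.8600)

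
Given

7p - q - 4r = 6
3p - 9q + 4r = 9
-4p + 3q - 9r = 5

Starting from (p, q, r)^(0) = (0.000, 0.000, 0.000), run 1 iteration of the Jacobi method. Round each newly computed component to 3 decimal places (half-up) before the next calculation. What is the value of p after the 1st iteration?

Iteration 1:
  p = (6 - (-1)·0.000 - (-4)·0.000) / (7) = 0.857
  q = (9 - (3)·0.000 - (4)·0.000) / (-9) = -1.000
  r = (5 - (-4)·0.000 - (3)·0.000) / (-9) = -0.556

0.857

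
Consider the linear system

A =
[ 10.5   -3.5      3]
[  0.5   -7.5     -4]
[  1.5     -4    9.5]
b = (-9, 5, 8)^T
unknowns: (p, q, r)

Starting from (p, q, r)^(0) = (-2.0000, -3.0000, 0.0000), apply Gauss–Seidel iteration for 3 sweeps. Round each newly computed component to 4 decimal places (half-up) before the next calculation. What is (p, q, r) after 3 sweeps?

(-1.4110, -1.0575, 0.6196)

Iteration 1:
  p = (-9 - (-3.5)·-3.0000 - (3)·0.0000) / (10.5) = -1.8571
  q = (5 - (0.5)·-1.8571 - (-4)·0.0000) / (-7.5) = -0.7905
  r = (8 - (1.5)·-1.8571 - (-4)·-0.7905) / (9.5) = 0.8025
Iteration 2:
  p = (-9 - (-3.5)·-0.7905 - (3)·0.8025) / (10.5) = -1.3499
  q = (5 - (0.5)·-1.3499 - (-4)·0.8025) / (-7.5) = -1.1847
  r = (8 - (1.5)·-1.3499 - (-4)·-1.1847) / (9.5) = 0.5564
Iteration 3:
  p = (-9 - (-3.5)·-1.1847 - (3)·0.5564) / (10.5) = -1.4110
  q = (5 - (0.5)·-1.4110 - (-4)·0.5564) / (-7.5) = -1.0575
  r = (8 - (1.5)·-1.4110 - (-4)·-1.0575) / (9.5) = 0.6196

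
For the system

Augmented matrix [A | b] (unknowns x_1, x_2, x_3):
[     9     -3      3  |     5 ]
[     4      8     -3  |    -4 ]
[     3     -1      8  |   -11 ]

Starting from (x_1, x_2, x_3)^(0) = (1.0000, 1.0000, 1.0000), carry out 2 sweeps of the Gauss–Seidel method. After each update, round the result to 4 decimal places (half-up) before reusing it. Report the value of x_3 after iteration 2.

Iteration 1:
  x_1 = (5 - (-3)·1.0000 - (3)·1.0000) / (9) = 0.5556
  x_2 = (-4 - (4)·0.5556 - (-3)·1.0000) / (8) = -0.4028
  x_3 = (-11 - (3)·0.5556 - (-1)·-0.4028) / (8) = -1.6337
Iteration 2:
  x_1 = (5 - (-3)·-0.4028 - (3)·-1.6337) / (9) = 0.9659
  x_2 = (-4 - (4)·0.9659 - (-3)·-1.6337) / (8) = -1.5956
  x_3 = (-11 - (3)·0.9659 - (-1)·-1.5956) / (8) = -1.9367

-1.9367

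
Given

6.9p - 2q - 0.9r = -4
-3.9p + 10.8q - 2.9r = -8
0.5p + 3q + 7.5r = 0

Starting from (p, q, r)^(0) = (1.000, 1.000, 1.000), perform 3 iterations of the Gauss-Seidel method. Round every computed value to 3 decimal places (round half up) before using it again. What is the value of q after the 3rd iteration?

-0.915

Iteration 1:
  p = (-4 - (-2)·1.000 - (-0.9)·1.000) / (6.9) = -0.159
  q = (-8 - (-3.9)·-0.159 - (-2.9)·1.000) / (10.8) = -0.530
  r = (0 - (0.5)·-0.159 - (3)·-0.530) / (7.5) = 0.223
Iteration 2:
  p = (-4 - (-2)·-0.530 - (-0.9)·0.223) / (6.9) = -0.704
  q = (-8 - (-3.9)·-0.704 - (-2.9)·0.223) / (10.8) = -0.935
  r = (0 - (0.5)·-0.704 - (3)·-0.935) / (7.5) = 0.421
Iteration 3:
  p = (-4 - (-2)·-0.935 - (-0.9)·0.421) / (6.9) = -0.796
  q = (-8 - (-3.9)·-0.796 - (-2.9)·0.421) / (10.8) = -0.915
  r = (0 - (0.5)·-0.796 - (3)·-0.915) / (7.5) = 0.419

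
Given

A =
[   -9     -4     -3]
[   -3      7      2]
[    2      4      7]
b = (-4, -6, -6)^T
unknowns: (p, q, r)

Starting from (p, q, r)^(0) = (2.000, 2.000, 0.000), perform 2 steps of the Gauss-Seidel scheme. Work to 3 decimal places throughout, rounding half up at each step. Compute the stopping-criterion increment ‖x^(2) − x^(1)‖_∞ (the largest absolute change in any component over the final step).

1.398

Iteration 1:
  p = (-4 - (-4)·2.000 - (-3)·0.000) / (-9) = -0.444
  q = (-6 - (-3)·-0.444 - (2)·0.000) / (7) = -1.047
  r = (-6 - (2)·-0.444 - (4)·-1.047) / (7) = -0.132
Iteration 2:
  p = (-4 - (-4)·-1.047 - (-3)·-0.132) / (-9) = 0.954
  q = (-6 - (-3)·0.954 - (2)·-0.132) / (7) = -0.411
  r = (-6 - (2)·0.954 - (4)·-0.411) / (7) = -0.895
Change: (1.398, 0.636, -0.763) → max |·| = 1.398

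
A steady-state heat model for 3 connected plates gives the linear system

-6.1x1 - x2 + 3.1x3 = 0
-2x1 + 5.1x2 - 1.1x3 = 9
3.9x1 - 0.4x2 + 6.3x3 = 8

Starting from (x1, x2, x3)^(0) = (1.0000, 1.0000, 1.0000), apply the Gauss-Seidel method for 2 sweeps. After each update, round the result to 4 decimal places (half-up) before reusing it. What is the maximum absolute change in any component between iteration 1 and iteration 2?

Iteration 1:
  x1 = (0 - (-1)·1.0000 - (3.1)·1.0000) / (-6.1) = 0.3443
  x2 = (9 - (-2)·0.3443 - (-1.1)·1.0000) / (5.1) = 2.1154
  x3 = (8 - (3.9)·0.3443 - (-0.4)·2.1154) / (6.3) = 1.1910
Iteration 2:
  x1 = (0 - (-1)·2.1154 - (3.1)·1.1910) / (-6.1) = 0.2585
  x2 = (9 - (-2)·0.2585 - (-1.1)·1.1910) / (5.1) = 2.1230
  x3 = (8 - (3.9)·0.2585 - (-0.4)·2.1230) / (6.3) = 1.2446
Change: (-0.0858, 0.0076, 0.0536) → max |·| = 0.0858

0.0858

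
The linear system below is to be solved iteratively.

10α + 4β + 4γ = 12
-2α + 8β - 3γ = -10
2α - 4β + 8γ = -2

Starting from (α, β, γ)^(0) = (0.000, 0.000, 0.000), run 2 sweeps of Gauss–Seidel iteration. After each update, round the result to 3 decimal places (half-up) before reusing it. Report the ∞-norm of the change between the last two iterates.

Iteration 1:
  α = (12 - (4)·0.000 - (4)·0.000) / (10) = 1.200
  β = (-10 - (-2)·1.200 - (-3)·0.000) / (8) = -0.950
  γ = (-2 - (2)·1.200 - (-4)·-0.950) / (8) = -1.025
Iteration 2:
  α = (12 - (4)·-0.950 - (4)·-1.025) / (10) = 1.990
  β = (-10 - (-2)·1.990 - (-3)·-1.025) / (8) = -1.137
  γ = (-2 - (2)·1.990 - (-4)·-1.137) / (8) = -1.316
Change: (0.790, -0.187, -0.291) → max |·| = 0.790

0.790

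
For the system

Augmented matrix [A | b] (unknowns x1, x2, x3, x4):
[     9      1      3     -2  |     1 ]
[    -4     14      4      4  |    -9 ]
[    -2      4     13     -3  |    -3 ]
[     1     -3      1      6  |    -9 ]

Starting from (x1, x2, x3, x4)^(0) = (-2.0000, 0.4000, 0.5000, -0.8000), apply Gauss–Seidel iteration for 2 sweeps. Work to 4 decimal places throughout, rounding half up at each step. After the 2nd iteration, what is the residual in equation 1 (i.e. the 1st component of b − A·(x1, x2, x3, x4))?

Iteration 1:
  x1 = (1 - (1)·0.4000 - (3)·0.5000 - (-2)·-0.8000) / (9) = -0.2778
  x2 = (-9 - (-4)·-0.2778 - (4)·0.5000 - (4)·-0.8000) / (14) = -0.6365
  x3 = (-3 - (-2)·-0.2778 - (4)·-0.6365 - (-3)·-0.8000) / (13) = -0.2623
  x4 = (-9 - (1)·-0.2778 - (-3)·-0.6365 - (1)·-0.2623) / (6) = -1.7282
Iteration 2:
  x1 = (1 - (1)·-0.6365 - (3)·-0.2623 - (-2)·-1.7282) / (9) = -0.1148
  x2 = (-9 - (-4)·-0.1148 - (4)·-0.2623 - (4)·-1.7282) / (14) = -0.1069
  x3 = (-3 - (-2)·-0.1148 - (4)·-0.1069 - (-3)·-1.7282) / (13) = -0.6144
  x4 = (-9 - (1)·-0.1148 - (-3)·-0.1069 - (1)·-0.6144) / (6) = -1.4319
Residual b − A·x = (1.1195, 0.2226, 0.8895, -0.0001)

1.1195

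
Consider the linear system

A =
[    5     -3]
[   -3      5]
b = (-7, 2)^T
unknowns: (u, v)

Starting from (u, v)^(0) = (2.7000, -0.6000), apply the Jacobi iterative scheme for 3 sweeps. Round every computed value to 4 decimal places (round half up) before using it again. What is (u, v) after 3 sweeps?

(-1.7936, 0.2872)

Iteration 1:
  u = (-7 - (-3)·-0.6000) / (5) = -1.7600
  v = (2 - (-3)·2.7000) / (5) = 2.0200
Iteration 2:
  u = (-7 - (-3)·2.0200) / (5) = -0.1880
  v = (2 - (-3)·-1.7600) / (5) = -0.6560
Iteration 3:
  u = (-7 - (-3)·-0.6560) / (5) = -1.7936
  v = (2 - (-3)·-0.1880) / (5) = 0.2872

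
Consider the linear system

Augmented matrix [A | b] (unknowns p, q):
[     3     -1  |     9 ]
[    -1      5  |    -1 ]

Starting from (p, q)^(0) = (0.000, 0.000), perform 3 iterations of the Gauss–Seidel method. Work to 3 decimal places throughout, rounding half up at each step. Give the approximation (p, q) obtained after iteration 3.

(3.142, 0.428)

Iteration 1:
  p = (9 - (-1)·0.000) / (3) = 3.000
  q = (-1 - (-1)·3.000) / (5) = 0.400
Iteration 2:
  p = (9 - (-1)·0.400) / (3) = 3.133
  q = (-1 - (-1)·3.133) / (5) = 0.427
Iteration 3:
  p = (9 - (-1)·0.427) / (3) = 3.142
  q = (-1 - (-1)·3.142) / (5) = 0.428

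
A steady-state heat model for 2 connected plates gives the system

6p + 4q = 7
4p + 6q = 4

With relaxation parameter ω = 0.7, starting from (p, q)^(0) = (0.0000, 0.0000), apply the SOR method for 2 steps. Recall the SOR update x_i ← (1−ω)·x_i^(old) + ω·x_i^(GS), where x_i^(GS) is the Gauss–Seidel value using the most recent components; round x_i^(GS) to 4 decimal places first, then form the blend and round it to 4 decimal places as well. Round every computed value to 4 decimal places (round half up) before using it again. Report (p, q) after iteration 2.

Iteration 1:
  p: GS value = (7 - (4)·0.0000) / (6) = 1.1667;  p ← (1−ω)·0.0000 + ω·1.1667 = 0.8167
  q: GS value = (4 - (4)·0.8167) / (6) = 0.1222;  q ← (1−ω)·0.0000 + ω·0.1222 = 0.0855
Iteration 2:
  p: GS value = (7 - (4)·0.0855) / (6) = 1.1097;  p ← (1−ω)·0.8167 + ω·1.1097 = 1.0218
  q: GS value = (4 - (4)·1.0218) / (6) = -0.0145;  q ← (1−ω)·0.0855 + ω·-0.0145 = 0.0155

(1.0218, 0.0155)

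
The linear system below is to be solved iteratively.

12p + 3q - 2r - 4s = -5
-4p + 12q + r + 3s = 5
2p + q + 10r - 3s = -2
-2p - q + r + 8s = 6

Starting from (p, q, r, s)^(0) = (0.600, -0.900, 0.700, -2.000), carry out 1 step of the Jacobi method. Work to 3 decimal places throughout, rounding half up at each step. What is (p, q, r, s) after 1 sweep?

(-0.742, 1.058, -0.830, 0.700)

Iteration 1:
  p = (-5 - (3)·-0.900 - (-2)·0.700 - (-4)·-2.000) / (12) = -0.742
  q = (5 - (-4)·0.600 - (1)·0.700 - (3)·-2.000) / (12) = 1.058
  r = (-2 - (2)·0.600 - (1)·-0.900 - (-3)·-2.000) / (10) = -0.830
  s = (6 - (-2)·0.600 - (-1)·-0.900 - (1)·0.700) / (8) = 0.700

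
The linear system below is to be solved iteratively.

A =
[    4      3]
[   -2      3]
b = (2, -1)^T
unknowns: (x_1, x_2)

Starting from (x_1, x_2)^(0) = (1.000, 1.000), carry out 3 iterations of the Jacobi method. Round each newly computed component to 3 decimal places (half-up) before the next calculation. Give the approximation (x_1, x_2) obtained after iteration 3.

(0.875, -0.167)

Iteration 1:
  x_1 = (2 - (3)·1.000) / (4) = -0.250
  x_2 = (-1 - (-2)·1.000) / (3) = 0.333
Iteration 2:
  x_1 = (2 - (3)·0.333) / (4) = 0.250
  x_2 = (-1 - (-2)·-0.250) / (3) = -0.500
Iteration 3:
  x_1 = (2 - (3)·-0.500) / (4) = 0.875
  x_2 = (-1 - (-2)·0.250) / (3) = -0.167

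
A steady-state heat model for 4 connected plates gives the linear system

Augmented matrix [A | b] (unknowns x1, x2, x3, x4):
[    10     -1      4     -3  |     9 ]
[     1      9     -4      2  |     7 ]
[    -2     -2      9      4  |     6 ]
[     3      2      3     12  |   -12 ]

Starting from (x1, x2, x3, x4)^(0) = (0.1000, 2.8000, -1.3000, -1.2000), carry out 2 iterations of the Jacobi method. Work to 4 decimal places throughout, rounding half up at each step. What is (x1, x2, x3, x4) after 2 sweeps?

Iteration 1:
  x1 = (9 - (-1)·2.8000 - (4)·-1.3000 - (-3)·-1.2000) / (10) = 1.3400
  x2 = (7 - (1)·0.1000 - (-4)·-1.3000 - (2)·-1.2000) / (9) = 0.4556
  x3 = (6 - (-2)·0.1000 - (-2)·2.8000 - (4)·-1.2000) / (9) = 1.8444
  x4 = (-12 - (3)·0.1000 - (2)·2.8000 - (3)·-1.3000) / (12) = -1.1667
Iteration 2:
  x1 = (9 - (-1)·0.4556 - (4)·1.8444 - (-3)·-1.1667) / (10) = -0.1422
  x2 = (7 - (1)·1.3400 - (-4)·1.8444 - (2)·-1.1667) / (9) = 1.7079
  x3 = (6 - (-2)·1.3400 - (-2)·0.4556 - (4)·-1.1667) / (9) = 1.5842
  x4 = (-12 - (3)·1.3400 - (2)·0.4556 - (3)·1.8444) / (12) = -1.8720

(-0.1422, 1.7079, 1.5842, -1.8720)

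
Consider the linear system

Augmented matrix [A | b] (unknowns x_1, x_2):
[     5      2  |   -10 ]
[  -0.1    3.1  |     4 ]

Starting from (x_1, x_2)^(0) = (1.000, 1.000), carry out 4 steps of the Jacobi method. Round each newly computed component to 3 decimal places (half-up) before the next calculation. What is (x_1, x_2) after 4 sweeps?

Iteration 1:
  x_1 = (-10 - (2)·1.000) / (5) = -2.400
  x_2 = (4 - (-0.1)·1.000) / (3.1) = 1.323
Iteration 2:
  x_1 = (-10 - (2)·1.323) / (5) = -2.529
  x_2 = (4 - (-0.1)·-2.400) / (3.1) = 1.213
Iteration 3:
  x_1 = (-10 - (2)·1.213) / (5) = -2.485
  x_2 = (4 - (-0.1)·-2.529) / (3.1) = 1.209
Iteration 4:
  x_1 = (-10 - (2)·1.209) / (5) = -2.484
  x_2 = (4 - (-0.1)·-2.485) / (3.1) = 1.210

(-2.484, 1.210)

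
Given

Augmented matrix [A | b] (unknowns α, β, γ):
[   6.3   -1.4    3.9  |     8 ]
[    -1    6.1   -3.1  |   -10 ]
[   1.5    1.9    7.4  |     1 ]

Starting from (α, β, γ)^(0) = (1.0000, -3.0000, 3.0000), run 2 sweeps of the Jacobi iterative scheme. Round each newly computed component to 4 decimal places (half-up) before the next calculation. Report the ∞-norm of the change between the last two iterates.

2.0998

Iteration 1:
  α = (8 - (-1.4)·-3.0000 - (3.9)·3.0000) / (6.3) = -1.2540
  β = (-10 - (-1)·1.0000 - (-3.1)·3.0000) / (6.1) = 0.0492
  γ = (1 - (1.5)·1.0000 - (1.9)·-3.0000) / (7.4) = 0.7027
Iteration 2:
  α = (8 - (-1.4)·0.0492 - (3.9)·0.7027) / (6.3) = 0.8458
  β = (-10 - (-1)·-1.2540 - (-3.1)·0.7027) / (6.1) = -1.4878
  γ = (1 - (1.5)·-1.2540 - (1.9)·0.0492) / (7.4) = 0.3767
Change: (2.0998, -1.5370, -0.3260) → max |·| = 2.0998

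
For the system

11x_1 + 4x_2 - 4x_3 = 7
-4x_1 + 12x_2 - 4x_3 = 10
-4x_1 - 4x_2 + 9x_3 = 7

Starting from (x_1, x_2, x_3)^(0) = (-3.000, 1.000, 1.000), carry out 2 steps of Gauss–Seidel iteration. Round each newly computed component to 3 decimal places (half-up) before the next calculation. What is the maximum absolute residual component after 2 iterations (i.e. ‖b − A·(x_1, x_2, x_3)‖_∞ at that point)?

0.648

Iteration 1:
  x_1 = (7 - (4)·1.000 - (-4)·1.000) / (11) = 0.636
  x_2 = (10 - (-4)·0.636 - (-4)·1.000) / (12) = 1.379
  x_3 = (7 - (-4)·0.636 - (-4)·1.379) / (9) = 1.673
Iteration 2:
  x_1 = (7 - (4)·1.379 - (-4)·1.673) / (11) = 0.743
  x_2 = (10 - (-4)·0.743 - (-4)·1.673) / (12) = 1.639
  x_3 = (7 - (-4)·0.743 - (-4)·1.639) / (9) = 1.836
Residual b − A·x = (-0.385, 0.648, 0.004); ∞-norm = 0.648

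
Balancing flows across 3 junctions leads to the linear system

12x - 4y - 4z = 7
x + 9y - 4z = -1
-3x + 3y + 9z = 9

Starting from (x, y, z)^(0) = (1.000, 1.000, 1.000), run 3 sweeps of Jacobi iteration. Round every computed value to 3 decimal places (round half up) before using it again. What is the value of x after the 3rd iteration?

1.096

Iteration 1:
  x = (7 - (-4)·1.000 - (-4)·1.000) / (12) = 1.250
  y = (-1 - (1)·1.000 - (-4)·1.000) / (9) = 0.222
  z = (9 - (-3)·1.000 - (3)·1.000) / (9) = 1.000
Iteration 2:
  x = (7 - (-4)·0.222 - (-4)·1.000) / (12) = 0.991
  y = (-1 - (1)·1.250 - (-4)·1.000) / (9) = 0.194
  z = (9 - (-3)·1.250 - (3)·0.222) / (9) = 1.343
Iteration 3:
  x = (7 - (-4)·0.194 - (-4)·1.343) / (12) = 1.096
  y = (-1 - (1)·0.991 - (-4)·1.343) / (9) = 0.376
  z = (9 - (-3)·0.991 - (3)·0.194) / (9) = 1.266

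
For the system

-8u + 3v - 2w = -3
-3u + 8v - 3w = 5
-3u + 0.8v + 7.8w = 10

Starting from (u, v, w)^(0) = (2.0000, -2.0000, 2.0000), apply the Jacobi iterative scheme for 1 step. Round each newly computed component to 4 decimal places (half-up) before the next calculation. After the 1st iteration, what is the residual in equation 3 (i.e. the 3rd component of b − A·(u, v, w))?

-11.9249

Iteration 1:
  u = (-3 - (3)·-2.0000 - (-2)·2.0000) / (-8) = -0.8750
  v = (5 - (-3)·2.0000 - (-3)·2.0000) / (8) = 2.1250
  w = (10 - (-3)·2.0000 - (0.8)·-2.0000) / (7.8) = 2.2564
Residual b − A·x = (-11.8622, -7.8558, -11.9249)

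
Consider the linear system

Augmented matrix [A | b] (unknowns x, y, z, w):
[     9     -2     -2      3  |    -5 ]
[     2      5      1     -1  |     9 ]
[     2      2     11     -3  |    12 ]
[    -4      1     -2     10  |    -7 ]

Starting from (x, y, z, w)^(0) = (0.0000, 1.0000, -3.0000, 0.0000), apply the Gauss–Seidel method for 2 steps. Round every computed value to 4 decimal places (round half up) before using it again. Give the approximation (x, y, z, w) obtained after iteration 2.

Iteration 1:
  x = (-5 - (-2)·1.0000 - (-2)·-3.0000 - (3)·0.0000) / (9) = -1.0000
  y = (9 - (2)·-1.0000 - (1)·-3.0000 - (-1)·0.0000) / (5) = 2.8000
  z = (12 - (2)·-1.0000 - (2)·2.8000 - (-3)·0.0000) / (11) = 0.7636
  w = (-7 - (-4)·-1.0000 - (1)·2.8000 - (-2)·0.7636) / (10) = -1.2273
Iteration 2:
  x = (-5 - (-2)·2.8000 - (-2)·0.7636 - (3)·-1.2273) / (9) = 0.6455
  y = (9 - (2)·0.6455 - (1)·0.7636 - (-1)·-1.2273) / (5) = 1.1436
  z = (12 - (2)·0.6455 - (2)·1.1436 - (-3)·-1.2273) / (11) = 0.4309
  w = (-7 - (-4)·0.6455 - (1)·1.1436 - (-2)·0.4309) / (10) = -0.4700

(0.6455, 1.1436, 0.4309, -0.4700)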